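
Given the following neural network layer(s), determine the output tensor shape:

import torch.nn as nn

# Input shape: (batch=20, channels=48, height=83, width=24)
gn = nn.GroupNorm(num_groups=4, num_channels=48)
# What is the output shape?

Input shape: (20, 48, 83, 24)
Output shape: (20, 48, 83, 24)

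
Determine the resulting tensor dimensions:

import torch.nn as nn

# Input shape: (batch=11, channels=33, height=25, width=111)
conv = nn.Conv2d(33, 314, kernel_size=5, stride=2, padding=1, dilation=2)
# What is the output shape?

Input shape: (11, 33, 25, 111)
Output shape: (11, 314, 10, 53)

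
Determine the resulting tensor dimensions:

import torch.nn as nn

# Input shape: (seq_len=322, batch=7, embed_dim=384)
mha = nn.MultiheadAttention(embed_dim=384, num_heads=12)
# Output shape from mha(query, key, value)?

Input shape: (322, 7, 384)
Output shape: (322, 7, 384)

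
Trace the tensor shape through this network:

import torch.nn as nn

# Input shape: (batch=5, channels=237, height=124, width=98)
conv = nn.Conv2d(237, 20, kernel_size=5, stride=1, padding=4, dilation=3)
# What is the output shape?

Input shape: (5, 237, 124, 98)
Output shape: (5, 20, 120, 94)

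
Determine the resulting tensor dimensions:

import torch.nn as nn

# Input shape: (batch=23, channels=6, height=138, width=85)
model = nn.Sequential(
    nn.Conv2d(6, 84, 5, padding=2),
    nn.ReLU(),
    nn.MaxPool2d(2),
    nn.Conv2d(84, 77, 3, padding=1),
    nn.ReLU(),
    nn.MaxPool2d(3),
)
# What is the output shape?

Input shape: (23, 6, 138, 85)
  -> after first Conv2d: (23, 84, 138, 85)
  -> after first MaxPool2d: (23, 84, 69, 42)
  -> after second Conv2d: (23, 77, 69, 42)
Output shape: (23, 77, 23, 14)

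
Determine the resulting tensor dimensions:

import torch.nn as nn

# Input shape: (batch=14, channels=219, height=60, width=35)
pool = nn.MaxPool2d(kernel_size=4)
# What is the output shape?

Input shape: (14, 219, 60, 35)
Output shape: (14, 219, 15, 8)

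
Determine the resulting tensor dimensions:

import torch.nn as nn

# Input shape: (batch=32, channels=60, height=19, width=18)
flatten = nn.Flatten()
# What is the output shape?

Input shape: (32, 60, 19, 18)
Output shape: (32, 20520)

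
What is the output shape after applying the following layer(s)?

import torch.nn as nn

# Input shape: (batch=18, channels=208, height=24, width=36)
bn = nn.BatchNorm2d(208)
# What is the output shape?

Input shape: (18, 208, 24, 36)
Output shape: (18, 208, 24, 36)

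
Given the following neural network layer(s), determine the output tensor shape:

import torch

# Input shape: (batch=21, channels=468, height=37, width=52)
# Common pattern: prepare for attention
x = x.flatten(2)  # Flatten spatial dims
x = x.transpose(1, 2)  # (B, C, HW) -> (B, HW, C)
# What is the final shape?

Input shape: (21, 468, 37, 52)
  -> after flatten(2): (21, 468, 1924)
Output shape: (21, 1924, 468)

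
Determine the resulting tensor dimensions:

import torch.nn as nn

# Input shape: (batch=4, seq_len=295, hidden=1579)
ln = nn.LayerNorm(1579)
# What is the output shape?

Input shape: (4, 295, 1579)
Output shape: (4, 295, 1579)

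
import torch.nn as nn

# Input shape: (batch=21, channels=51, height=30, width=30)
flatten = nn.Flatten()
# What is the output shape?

Input shape: (21, 51, 30, 30)
Output shape: (21, 45900)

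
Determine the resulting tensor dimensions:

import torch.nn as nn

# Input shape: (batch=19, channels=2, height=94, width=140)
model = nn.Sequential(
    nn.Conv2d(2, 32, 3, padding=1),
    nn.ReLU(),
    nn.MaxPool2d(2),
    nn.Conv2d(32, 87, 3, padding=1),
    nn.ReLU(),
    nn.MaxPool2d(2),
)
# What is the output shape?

Input shape: (19, 2, 94, 140)
  -> after first Conv2d: (19, 32, 94, 140)
  -> after first MaxPool2d: (19, 32, 47, 70)
  -> after second Conv2d: (19, 87, 47, 70)
Output shape: (19, 87, 23, 35)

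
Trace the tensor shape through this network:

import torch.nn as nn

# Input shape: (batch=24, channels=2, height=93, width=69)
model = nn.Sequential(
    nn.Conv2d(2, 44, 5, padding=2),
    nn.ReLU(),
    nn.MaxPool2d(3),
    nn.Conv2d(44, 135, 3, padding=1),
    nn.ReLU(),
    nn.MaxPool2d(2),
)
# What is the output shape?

Input shape: (24, 2, 93, 69)
  -> after first Conv2d: (24, 44, 93, 69)
  -> after first MaxPool2d: (24, 44, 31, 23)
  -> after second Conv2d: (24, 135, 31, 23)
Output shape: (24, 135, 15, 11)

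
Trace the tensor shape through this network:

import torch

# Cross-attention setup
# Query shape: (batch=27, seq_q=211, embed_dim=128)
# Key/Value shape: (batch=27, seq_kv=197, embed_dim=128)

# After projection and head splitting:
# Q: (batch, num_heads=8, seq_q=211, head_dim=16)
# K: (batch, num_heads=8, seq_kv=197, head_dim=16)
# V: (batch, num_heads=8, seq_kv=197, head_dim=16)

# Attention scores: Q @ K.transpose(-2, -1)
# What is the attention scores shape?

Input shape: (27, 211, 128)
Output shape: (27, 8, 211, 197)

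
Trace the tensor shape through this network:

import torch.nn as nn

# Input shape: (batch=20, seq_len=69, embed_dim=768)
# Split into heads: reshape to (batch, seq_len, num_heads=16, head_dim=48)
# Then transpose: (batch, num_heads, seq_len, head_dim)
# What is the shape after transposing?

Input shape: (20, 69, 768)
  -> after reshape: (20, 69, 16, 48)
Output shape: (20, 16, 69, 48)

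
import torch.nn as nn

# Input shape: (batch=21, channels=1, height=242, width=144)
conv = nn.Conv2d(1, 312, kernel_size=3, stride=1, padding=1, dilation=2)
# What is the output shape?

Input shape: (21, 1, 242, 144)
Output shape: (21, 312, 240, 142)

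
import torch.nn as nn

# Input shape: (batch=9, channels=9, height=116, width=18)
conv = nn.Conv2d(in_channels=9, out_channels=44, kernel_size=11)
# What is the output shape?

Input shape: (9, 9, 116, 18)
Output shape: (9, 44, 106, 8)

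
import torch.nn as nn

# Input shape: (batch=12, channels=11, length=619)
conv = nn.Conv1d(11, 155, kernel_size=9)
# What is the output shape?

Input shape: (12, 11, 619)
Output shape: (12, 155, 611)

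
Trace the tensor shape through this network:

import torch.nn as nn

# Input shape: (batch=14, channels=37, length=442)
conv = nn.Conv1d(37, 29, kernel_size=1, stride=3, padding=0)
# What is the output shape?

Input shape: (14, 37, 442)
Output shape: (14, 29, 148)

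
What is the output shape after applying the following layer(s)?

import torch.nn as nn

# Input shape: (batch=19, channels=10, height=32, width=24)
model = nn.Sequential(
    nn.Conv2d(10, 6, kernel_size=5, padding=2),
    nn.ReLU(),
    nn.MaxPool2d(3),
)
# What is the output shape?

Input shape: (19, 10, 32, 24)
  -> after Conv2d: (19, 6, 32, 24)
  -> after ReLU: (19, 6, 32, 24)
Output shape: (19, 6, 10, 8)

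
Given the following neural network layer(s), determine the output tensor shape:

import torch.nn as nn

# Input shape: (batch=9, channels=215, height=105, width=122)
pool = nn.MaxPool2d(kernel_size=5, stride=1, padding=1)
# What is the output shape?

Input shape: (9, 215, 105, 122)
Output shape: (9, 215, 103, 120)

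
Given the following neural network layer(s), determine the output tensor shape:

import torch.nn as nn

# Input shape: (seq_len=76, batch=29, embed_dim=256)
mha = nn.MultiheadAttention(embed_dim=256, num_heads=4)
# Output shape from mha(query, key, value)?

Input shape: (76, 29, 256)
Output shape: (76, 29, 256)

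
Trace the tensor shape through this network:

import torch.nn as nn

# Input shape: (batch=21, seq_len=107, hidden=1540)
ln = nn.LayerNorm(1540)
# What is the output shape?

Input shape: (21, 107, 1540)
Output shape: (21, 107, 1540)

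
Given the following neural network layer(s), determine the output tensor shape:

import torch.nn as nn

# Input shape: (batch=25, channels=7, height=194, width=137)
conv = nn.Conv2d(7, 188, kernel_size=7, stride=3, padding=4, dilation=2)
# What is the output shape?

Input shape: (25, 7, 194, 137)
Output shape: (25, 188, 64, 45)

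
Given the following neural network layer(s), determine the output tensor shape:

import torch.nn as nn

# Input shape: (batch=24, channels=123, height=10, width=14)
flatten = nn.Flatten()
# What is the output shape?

Input shape: (24, 123, 10, 14)
Output shape: (24, 17220)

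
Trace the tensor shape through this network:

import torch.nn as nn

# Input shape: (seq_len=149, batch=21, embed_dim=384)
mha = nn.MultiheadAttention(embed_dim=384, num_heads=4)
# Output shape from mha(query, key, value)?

Input shape: (149, 21, 384)
Output shape: (149, 21, 384)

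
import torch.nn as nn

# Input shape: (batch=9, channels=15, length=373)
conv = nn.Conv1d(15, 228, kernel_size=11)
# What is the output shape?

Input shape: (9, 15, 373)
Output shape: (9, 228, 363)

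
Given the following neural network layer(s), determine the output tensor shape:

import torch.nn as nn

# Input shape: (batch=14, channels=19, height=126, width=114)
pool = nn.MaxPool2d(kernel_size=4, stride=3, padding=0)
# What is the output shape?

Input shape: (14, 19, 126, 114)
Output shape: (14, 19, 41, 37)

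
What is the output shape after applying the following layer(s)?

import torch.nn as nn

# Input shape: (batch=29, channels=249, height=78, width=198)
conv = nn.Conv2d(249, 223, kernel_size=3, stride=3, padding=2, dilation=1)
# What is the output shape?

Input shape: (29, 249, 78, 198)
Output shape: (29, 223, 27, 67)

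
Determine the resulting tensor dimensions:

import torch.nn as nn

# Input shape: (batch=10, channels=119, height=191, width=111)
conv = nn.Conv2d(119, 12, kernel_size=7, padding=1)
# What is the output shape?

Input shape: (10, 119, 191, 111)
Output shape: (10, 12, 187, 107)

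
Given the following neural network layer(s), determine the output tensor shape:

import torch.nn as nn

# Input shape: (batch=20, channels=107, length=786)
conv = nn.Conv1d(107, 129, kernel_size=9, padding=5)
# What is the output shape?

Input shape: (20, 107, 786)
Output shape: (20, 129, 788)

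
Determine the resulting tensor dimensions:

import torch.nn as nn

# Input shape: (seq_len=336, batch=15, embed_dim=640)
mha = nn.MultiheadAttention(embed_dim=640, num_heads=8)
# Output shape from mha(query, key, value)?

Input shape: (336, 15, 640)
Output shape: (336, 15, 640)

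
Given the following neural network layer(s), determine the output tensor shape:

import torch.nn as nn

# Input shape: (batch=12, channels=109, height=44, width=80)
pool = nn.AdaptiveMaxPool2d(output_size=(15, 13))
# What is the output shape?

Input shape: (12, 109, 44, 80)
Output shape: (12, 109, 15, 13)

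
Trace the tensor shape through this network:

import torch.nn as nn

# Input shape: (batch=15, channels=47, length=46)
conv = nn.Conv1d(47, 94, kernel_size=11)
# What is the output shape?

Input shape: (15, 47, 46)
Output shape: (15, 94, 36)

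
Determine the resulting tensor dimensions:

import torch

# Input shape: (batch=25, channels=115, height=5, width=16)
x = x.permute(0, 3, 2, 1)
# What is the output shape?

Input shape: (25, 115, 5, 16)
Output shape: (25, 16, 5, 115)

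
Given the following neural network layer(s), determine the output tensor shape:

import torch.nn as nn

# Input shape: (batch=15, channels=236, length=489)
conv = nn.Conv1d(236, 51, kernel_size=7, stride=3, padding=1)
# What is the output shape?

Input shape: (15, 236, 489)
Output shape: (15, 51, 162)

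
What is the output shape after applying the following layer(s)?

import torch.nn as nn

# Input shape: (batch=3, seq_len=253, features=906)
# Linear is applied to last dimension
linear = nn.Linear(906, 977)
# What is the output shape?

Input shape: (3, 253, 906)
Output shape: (3, 253, 977)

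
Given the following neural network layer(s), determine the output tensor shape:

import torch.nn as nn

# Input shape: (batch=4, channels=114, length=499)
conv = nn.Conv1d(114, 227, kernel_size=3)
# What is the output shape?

Input shape: (4, 114, 499)
Output shape: (4, 227, 497)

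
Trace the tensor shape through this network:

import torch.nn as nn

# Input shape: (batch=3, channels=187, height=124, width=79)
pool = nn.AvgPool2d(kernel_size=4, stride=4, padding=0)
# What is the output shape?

Input shape: (3, 187, 124, 79)
Output shape: (3, 187, 31, 19)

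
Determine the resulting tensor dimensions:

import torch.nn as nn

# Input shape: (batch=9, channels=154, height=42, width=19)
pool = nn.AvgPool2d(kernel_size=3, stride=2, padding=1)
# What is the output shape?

Input shape: (9, 154, 42, 19)
Output shape: (9, 154, 21, 10)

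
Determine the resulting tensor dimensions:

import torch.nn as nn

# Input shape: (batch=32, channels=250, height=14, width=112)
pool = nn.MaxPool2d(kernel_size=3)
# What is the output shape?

Input shape: (32, 250, 14, 112)
Output shape: (32, 250, 4, 37)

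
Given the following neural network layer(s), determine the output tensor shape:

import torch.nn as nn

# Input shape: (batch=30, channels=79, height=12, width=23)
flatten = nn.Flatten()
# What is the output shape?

Input shape: (30, 79, 12, 23)
Output shape: (30, 21804)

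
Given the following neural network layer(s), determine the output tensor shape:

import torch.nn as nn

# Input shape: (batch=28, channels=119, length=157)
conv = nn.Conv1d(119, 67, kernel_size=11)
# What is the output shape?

Input shape: (28, 119, 157)
Output shape: (28, 67, 147)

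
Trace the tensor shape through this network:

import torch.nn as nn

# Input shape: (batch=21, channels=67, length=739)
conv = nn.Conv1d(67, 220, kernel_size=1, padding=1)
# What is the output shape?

Input shape: (21, 67, 739)
Output shape: (21, 220, 741)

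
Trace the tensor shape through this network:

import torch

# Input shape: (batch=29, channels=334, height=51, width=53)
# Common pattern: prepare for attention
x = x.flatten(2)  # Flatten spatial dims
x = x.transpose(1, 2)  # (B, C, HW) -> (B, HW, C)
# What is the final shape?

Input shape: (29, 334, 51, 53)
  -> after flatten(2): (29, 334, 2703)
Output shape: (29, 2703, 334)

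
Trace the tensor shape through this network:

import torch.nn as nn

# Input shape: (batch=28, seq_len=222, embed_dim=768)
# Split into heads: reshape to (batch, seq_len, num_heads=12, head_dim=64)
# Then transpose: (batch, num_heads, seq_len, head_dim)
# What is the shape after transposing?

Input shape: (28, 222, 768)
  -> after reshape: (28, 222, 12, 64)
Output shape: (28, 12, 222, 64)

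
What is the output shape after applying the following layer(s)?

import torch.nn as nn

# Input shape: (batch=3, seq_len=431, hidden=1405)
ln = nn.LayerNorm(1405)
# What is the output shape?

Input shape: (3, 431, 1405)
Output shape: (3, 431, 1405)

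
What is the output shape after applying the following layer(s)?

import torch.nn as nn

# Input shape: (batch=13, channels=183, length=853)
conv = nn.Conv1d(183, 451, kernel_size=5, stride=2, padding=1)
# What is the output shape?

Input shape: (13, 183, 853)
Output shape: (13, 451, 426)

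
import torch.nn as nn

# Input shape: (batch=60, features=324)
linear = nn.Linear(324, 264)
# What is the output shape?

Input shape: (60, 324)
Output shape: (60, 264)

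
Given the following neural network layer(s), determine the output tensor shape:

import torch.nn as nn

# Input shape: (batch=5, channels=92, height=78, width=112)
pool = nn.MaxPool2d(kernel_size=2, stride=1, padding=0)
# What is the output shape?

Input shape: (5, 92, 78, 112)
Output shape: (5, 92, 77, 111)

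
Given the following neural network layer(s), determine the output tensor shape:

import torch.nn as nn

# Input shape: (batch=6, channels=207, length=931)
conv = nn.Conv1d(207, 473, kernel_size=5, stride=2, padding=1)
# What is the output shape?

Input shape: (6, 207, 931)
Output shape: (6, 473, 465)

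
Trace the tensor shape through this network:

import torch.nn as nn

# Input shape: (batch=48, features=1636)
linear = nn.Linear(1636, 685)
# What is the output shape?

Input shape: (48, 1636)
Output shape: (48, 685)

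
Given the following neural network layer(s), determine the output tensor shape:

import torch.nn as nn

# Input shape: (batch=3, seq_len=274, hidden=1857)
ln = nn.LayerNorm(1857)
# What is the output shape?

Input shape: (3, 274, 1857)
Output shape: (3, 274, 1857)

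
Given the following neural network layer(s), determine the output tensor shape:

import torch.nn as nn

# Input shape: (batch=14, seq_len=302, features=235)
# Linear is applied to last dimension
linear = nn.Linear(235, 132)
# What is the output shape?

Input shape: (14, 302, 235)
Output shape: (14, 302, 132)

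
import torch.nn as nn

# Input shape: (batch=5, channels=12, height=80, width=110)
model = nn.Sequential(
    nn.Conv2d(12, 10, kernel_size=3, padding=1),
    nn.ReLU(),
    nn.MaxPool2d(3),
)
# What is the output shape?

Input shape: (5, 12, 80, 110)
  -> after Conv2d: (5, 10, 80, 110)
  -> after ReLU: (5, 10, 80, 110)
Output shape: (5, 10, 26, 36)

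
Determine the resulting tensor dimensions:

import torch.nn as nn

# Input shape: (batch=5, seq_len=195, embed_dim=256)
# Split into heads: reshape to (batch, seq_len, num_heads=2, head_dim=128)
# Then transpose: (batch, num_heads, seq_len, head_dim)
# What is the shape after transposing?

Input shape: (5, 195, 256)
  -> after reshape: (5, 195, 2, 128)
Output shape: (5, 2, 195, 128)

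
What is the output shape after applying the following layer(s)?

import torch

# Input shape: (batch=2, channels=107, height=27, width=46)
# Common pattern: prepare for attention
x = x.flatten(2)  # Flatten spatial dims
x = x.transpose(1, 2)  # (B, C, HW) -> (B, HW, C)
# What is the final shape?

Input shape: (2, 107, 27, 46)
  -> after flatten(2): (2, 107, 1242)
Output shape: (2, 1242, 107)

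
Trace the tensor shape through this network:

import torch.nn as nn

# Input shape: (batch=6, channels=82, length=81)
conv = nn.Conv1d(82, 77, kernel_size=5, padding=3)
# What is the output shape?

Input shape: (6, 82, 81)
Output shape: (6, 77, 83)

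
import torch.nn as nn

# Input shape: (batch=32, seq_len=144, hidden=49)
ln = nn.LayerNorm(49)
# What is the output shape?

Input shape: (32, 144, 49)
Output shape: (32, 144, 49)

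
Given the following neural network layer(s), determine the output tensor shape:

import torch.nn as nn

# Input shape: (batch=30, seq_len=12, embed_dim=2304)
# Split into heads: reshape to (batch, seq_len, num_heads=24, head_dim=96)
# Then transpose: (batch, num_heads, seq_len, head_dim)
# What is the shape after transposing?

Input shape: (30, 12, 2304)
  -> after reshape: (30, 12, 24, 96)
Output shape: (30, 24, 12, 96)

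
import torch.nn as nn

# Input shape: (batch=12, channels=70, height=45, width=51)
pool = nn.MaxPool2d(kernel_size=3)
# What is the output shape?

Input shape: (12, 70, 45, 51)
Output shape: (12, 70, 15, 17)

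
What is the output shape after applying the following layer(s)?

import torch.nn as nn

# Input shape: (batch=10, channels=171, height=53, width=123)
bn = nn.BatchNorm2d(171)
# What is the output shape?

Input shape: (10, 171, 53, 123)
Output shape: (10, 171, 53, 123)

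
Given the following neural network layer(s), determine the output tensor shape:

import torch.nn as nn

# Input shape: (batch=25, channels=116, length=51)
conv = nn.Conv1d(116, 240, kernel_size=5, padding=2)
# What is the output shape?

Input shape: (25, 116, 51)
Output shape: (25, 240, 51)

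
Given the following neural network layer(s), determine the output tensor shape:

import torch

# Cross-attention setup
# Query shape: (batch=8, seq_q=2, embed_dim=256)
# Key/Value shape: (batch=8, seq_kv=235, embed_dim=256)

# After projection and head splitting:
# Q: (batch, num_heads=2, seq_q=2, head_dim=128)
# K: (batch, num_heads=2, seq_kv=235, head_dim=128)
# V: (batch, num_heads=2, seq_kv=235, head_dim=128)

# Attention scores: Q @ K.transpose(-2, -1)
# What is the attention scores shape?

Input shape: (8, 2, 256)
Output shape: (8, 2, 2, 235)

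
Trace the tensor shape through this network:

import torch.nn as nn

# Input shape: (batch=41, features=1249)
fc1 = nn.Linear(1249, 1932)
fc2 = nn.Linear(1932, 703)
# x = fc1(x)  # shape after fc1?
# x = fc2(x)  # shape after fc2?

Input shape: (41, 1249)
  -> after fc1: (41, 1932)
Output shape: (41, 703)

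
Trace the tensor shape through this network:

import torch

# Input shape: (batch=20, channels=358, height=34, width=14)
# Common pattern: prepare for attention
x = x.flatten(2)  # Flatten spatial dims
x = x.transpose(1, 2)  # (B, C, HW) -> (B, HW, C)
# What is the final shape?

Input shape: (20, 358, 34, 14)
  -> after flatten(2): (20, 358, 476)
Output shape: (20, 476, 358)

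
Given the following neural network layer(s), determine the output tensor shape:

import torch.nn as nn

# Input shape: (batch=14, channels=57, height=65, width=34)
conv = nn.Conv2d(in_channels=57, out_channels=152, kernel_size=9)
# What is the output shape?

Input shape: (14, 57, 65, 34)
Output shape: (14, 152, 57, 26)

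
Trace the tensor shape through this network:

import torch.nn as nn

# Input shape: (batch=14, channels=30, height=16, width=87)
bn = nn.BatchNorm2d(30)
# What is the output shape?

Input shape: (14, 30, 16, 87)
Output shape: (14, 30, 16, 87)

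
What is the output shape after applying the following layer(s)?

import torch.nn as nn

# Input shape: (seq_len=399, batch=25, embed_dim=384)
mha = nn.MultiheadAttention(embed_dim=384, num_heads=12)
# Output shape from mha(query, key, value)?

Input shape: (399, 25, 384)
Output shape: (399, 25, 384)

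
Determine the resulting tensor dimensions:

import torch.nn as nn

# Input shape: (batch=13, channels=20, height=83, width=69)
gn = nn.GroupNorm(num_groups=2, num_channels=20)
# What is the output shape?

Input shape: (13, 20, 83, 69)
Output shape: (13, 20, 83, 69)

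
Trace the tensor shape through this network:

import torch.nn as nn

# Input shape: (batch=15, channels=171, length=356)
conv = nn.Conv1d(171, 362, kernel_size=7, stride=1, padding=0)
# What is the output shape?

Input shape: (15, 171, 356)
Output shape: (15, 362, 350)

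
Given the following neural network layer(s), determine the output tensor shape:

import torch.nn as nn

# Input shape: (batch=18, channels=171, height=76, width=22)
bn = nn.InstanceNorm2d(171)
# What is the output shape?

Input shape: (18, 171, 76, 22)
Output shape: (18, 171, 76, 22)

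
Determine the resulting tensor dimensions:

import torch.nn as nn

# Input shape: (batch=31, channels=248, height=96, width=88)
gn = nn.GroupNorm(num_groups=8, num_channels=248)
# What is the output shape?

Input shape: (31, 248, 96, 88)
Output shape: (31, 248, 96, 88)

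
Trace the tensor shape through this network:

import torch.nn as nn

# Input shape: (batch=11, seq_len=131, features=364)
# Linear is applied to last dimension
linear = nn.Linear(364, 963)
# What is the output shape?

Input shape: (11, 131, 364)
Output shape: (11, 131, 963)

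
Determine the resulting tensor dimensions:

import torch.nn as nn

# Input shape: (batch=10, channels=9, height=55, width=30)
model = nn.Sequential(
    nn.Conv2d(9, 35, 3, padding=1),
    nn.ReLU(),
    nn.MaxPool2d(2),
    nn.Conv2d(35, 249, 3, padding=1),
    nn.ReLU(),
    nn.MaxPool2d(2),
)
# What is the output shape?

Input shape: (10, 9, 55, 30)
  -> after first Conv2d: (10, 35, 55, 30)
  -> after first MaxPool2d: (10, 35, 27, 15)
  -> after second Conv2d: (10, 249, 27, 15)
Output shape: (10, 249, 13, 7)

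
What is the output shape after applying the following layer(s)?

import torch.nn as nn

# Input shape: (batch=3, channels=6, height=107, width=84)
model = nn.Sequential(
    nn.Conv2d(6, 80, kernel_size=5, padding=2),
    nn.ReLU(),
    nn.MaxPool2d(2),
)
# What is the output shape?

Input shape: (3, 6, 107, 84)
  -> after Conv2d: (3, 80, 107, 84)
  -> after ReLU: (3, 80, 107, 84)
Output shape: (3, 80, 53, 42)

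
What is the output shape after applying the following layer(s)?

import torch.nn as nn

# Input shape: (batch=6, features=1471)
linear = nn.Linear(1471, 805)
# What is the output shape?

Input shape: (6, 1471)
Output shape: (6, 805)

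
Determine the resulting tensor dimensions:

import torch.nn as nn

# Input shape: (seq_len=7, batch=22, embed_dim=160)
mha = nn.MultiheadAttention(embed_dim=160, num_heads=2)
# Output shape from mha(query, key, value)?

Input shape: (7, 22, 160)
Output shape: (7, 22, 160)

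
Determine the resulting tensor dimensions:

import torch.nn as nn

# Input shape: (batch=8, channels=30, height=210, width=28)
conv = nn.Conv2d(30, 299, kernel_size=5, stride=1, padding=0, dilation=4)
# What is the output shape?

Input shape: (8, 30, 210, 28)
Output shape: (8, 299, 194, 12)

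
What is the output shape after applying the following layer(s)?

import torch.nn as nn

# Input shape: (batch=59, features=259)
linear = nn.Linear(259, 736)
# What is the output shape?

Input shape: (59, 259)
Output shape: (59, 736)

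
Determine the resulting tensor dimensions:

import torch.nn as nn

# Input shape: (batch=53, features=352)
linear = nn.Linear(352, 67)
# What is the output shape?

Input shape: (53, 352)
Output shape: (53, 67)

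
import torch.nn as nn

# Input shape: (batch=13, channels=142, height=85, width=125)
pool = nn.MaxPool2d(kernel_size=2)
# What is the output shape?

Input shape: (13, 142, 85, 125)
Output shape: (13, 142, 42, 62)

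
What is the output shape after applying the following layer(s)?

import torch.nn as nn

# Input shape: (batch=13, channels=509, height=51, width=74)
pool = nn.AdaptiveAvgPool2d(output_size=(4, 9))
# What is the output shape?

Input shape: (13, 509, 51, 74)
Output shape: (13, 509, 4, 9)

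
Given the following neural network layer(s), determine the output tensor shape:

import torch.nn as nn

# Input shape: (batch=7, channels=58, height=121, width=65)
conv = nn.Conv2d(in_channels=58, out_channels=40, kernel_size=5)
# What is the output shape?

Input shape: (7, 58, 121, 65)
Output shape: (7, 40, 117, 61)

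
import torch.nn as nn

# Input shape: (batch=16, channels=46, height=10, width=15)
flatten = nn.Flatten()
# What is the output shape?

Input shape: (16, 46, 10, 15)
Output shape: (16, 6900)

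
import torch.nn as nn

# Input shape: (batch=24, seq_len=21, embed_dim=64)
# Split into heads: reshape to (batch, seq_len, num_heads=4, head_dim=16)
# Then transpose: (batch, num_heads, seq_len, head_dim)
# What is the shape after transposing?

Input shape: (24, 21, 64)
  -> after reshape: (24, 21, 4, 16)
Output shape: (24, 4, 21, 16)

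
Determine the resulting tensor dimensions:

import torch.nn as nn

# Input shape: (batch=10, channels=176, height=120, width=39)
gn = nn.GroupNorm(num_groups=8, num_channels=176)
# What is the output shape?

Input shape: (10, 176, 120, 39)
Output shape: (10, 176, 120, 39)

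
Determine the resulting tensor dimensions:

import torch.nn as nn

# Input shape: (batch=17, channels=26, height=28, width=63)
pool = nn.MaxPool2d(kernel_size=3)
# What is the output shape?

Input shape: (17, 26, 28, 63)
Output shape: (17, 26, 9, 21)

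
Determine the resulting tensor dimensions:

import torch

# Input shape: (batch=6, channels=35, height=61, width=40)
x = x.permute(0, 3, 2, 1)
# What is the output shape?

Input shape: (6, 35, 61, 40)
Output shape: (6, 40, 61, 35)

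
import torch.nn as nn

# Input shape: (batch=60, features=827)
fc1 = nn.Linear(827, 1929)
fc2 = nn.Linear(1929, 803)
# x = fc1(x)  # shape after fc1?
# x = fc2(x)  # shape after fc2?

Input shape: (60, 827)
  -> after fc1: (60, 1929)
Output shape: (60, 803)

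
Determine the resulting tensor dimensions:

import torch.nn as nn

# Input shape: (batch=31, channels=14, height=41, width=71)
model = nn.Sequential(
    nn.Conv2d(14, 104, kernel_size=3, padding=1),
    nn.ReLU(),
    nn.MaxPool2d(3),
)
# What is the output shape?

Input shape: (31, 14, 41, 71)
  -> after Conv2d: (31, 104, 41, 71)
  -> after ReLU: (31, 104, 41, 71)
Output shape: (31, 104, 13, 23)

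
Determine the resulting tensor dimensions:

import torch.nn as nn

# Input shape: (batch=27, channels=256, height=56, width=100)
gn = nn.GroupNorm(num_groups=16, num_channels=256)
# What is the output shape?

Input shape: (27, 256, 56, 100)
Output shape: (27, 256, 56, 100)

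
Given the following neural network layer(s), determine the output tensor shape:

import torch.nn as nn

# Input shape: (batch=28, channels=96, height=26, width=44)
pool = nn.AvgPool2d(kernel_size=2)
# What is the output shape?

Input shape: (28, 96, 26, 44)
Output shape: (28, 96, 13, 22)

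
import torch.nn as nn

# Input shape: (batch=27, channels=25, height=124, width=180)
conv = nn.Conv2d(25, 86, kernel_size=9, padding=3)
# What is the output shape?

Input shape: (27, 25, 124, 180)
Output shape: (27, 86, 122, 178)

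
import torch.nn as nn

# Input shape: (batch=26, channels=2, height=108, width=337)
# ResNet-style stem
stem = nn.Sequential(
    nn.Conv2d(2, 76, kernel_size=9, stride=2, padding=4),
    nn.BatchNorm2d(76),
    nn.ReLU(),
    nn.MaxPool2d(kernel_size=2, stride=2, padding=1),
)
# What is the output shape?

Input shape: (26, 2, 108, 337)
  -> after Conv2d 9x9 stride=2: (26, 76, 54, 169)
Output shape: (26, 76, 28, 85)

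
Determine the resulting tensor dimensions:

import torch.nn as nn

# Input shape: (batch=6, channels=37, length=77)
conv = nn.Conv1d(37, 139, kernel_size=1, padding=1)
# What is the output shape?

Input shape: (6, 37, 77)
Output shape: (6, 139, 79)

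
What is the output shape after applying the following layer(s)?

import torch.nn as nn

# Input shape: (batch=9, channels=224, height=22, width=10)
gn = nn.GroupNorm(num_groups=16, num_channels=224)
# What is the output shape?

Input shape: (9, 224, 22, 10)
Output shape: (9, 224, 22, 10)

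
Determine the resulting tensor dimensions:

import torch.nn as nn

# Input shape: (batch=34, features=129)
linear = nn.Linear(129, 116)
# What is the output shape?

Input shape: (34, 129)
Output shape: (34, 116)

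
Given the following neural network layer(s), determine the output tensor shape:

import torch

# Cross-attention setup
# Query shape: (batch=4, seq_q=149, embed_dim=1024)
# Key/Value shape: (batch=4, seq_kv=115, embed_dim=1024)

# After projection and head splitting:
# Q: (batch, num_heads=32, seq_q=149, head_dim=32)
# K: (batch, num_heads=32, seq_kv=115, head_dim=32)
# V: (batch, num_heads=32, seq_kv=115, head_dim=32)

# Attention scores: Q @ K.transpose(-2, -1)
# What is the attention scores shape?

Input shape: (4, 149, 1024)
Output shape: (4, 32, 149, 115)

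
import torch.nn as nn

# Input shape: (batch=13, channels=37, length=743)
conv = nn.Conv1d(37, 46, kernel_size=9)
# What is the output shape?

Input shape: (13, 37, 743)
Output shape: (13, 46, 735)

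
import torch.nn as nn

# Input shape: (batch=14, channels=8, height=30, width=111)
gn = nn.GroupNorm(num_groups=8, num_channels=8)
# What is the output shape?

Input shape: (14, 8, 30, 111)
Output shape: (14, 8, 30, 111)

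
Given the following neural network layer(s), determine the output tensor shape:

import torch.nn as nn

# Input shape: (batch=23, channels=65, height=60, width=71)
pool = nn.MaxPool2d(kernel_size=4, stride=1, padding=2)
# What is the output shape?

Input shape: (23, 65, 60, 71)
Output shape: (23, 65, 61, 72)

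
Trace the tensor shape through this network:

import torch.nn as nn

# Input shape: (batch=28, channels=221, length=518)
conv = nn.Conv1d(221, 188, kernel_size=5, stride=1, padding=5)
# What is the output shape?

Input shape: (28, 221, 518)
Output shape: (28, 188, 524)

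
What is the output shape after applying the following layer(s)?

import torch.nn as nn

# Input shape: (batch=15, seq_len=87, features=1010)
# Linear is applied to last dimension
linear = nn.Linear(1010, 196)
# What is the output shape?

Input shape: (15, 87, 1010)
Output shape: (15, 87, 196)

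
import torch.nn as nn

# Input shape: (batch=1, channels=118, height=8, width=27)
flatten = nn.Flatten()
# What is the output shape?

Input shape: (1, 118, 8, 27)
Output shape: (1, 25488)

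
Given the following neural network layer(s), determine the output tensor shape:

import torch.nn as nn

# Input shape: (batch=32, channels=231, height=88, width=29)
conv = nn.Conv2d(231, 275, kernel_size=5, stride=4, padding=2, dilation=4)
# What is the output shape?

Input shape: (32, 231, 88, 29)
Output shape: (32, 275, 19, 5)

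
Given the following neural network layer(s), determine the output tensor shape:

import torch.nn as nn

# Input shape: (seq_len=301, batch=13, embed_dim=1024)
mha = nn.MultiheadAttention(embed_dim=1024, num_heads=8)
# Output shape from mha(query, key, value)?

Input shape: (301, 13, 1024)
Output shape: (301, 13, 1024)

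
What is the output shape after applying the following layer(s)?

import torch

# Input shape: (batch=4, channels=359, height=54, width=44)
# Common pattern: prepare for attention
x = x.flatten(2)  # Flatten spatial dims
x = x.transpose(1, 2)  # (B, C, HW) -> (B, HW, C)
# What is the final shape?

Input shape: (4, 359, 54, 44)
  -> after flatten(2): (4, 359, 2376)
Output shape: (4, 2376, 359)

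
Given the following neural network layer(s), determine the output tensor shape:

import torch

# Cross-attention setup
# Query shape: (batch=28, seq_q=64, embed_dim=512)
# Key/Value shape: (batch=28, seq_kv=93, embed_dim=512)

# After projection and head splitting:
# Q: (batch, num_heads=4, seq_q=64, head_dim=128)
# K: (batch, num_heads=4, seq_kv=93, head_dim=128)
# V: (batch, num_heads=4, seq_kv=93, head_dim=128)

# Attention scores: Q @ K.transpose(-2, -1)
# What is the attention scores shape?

Input shape: (28, 64, 512)
Output shape: (28, 4, 64, 93)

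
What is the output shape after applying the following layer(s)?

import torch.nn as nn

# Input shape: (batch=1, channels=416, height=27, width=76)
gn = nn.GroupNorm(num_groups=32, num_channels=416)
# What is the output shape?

Input shape: (1, 416, 27, 76)
Output shape: (1, 416, 27, 76)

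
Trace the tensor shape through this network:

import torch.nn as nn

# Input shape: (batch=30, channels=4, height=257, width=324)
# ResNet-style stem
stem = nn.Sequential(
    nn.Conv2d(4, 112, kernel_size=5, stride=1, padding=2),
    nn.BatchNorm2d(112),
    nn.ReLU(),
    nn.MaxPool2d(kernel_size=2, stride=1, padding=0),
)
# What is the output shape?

Input shape: (30, 4, 257, 324)
  -> after Conv2d 5x5 stride=1: (30, 112, 257, 324)
Output shape: (30, 112, 256, 323)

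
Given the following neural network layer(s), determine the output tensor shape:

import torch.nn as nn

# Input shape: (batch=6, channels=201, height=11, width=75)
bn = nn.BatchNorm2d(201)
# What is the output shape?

Input shape: (6, 201, 11, 75)
Output shape: (6, 201, 11, 75)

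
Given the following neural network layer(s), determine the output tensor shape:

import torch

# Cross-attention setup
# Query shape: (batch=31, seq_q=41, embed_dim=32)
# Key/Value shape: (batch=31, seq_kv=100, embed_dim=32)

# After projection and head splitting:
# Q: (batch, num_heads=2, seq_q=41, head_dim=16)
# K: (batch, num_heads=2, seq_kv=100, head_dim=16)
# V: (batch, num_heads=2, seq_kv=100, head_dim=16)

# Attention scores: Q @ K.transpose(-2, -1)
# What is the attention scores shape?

Input shape: (31, 41, 32)
Output shape: (31, 2, 41, 100)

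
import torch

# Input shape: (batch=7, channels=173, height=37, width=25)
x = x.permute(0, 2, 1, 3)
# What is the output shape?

Input shape: (7, 173, 37, 25)
Output shape: (7, 37, 173, 25)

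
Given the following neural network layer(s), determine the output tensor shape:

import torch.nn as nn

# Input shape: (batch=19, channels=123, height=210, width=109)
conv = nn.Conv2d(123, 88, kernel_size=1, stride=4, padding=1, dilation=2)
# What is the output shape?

Input shape: (19, 123, 210, 109)
Output shape: (19, 88, 53, 28)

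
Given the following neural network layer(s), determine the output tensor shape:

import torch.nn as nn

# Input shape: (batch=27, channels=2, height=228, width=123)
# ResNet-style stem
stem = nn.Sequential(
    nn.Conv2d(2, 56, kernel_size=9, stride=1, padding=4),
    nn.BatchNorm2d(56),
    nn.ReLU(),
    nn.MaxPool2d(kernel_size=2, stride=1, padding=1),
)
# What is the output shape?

Input shape: (27, 2, 228, 123)
  -> after Conv2d 9x9 stride=1: (27, 56, 228, 123)
Output shape: (27, 56, 229, 124)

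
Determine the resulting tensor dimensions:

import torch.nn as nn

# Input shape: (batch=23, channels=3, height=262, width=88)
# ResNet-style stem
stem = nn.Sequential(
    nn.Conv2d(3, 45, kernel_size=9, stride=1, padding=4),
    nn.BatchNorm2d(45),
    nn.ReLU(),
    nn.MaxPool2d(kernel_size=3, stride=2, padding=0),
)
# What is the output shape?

Input shape: (23, 3, 262, 88)
  -> after Conv2d 9x9 stride=1: (23, 45, 262, 88)
Output shape: (23, 45, 130, 43)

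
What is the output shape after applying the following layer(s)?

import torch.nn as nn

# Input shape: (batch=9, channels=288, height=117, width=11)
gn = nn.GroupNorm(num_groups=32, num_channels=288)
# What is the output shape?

Input shape: (9, 288, 117, 11)
Output shape: (9, 288, 117, 11)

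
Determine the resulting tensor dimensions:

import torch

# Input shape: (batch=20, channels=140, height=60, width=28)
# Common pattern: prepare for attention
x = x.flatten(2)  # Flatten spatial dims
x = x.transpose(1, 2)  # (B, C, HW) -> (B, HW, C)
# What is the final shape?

Input shape: (20, 140, 60, 28)
  -> after flatten(2): (20, 140, 1680)
Output shape: (20, 1680, 140)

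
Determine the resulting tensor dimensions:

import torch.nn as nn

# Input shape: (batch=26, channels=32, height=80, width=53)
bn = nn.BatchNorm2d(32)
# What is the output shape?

Input shape: (26, 32, 80, 53)
Output shape: (26, 32, 80, 53)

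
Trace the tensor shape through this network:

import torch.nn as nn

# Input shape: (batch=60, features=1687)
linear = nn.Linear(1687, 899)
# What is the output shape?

Input shape: (60, 1687)
Output shape: (60, 899)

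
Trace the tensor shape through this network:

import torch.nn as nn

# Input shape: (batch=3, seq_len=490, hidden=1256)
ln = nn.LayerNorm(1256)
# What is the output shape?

Input shape: (3, 490, 1256)
Output shape: (3, 490, 1256)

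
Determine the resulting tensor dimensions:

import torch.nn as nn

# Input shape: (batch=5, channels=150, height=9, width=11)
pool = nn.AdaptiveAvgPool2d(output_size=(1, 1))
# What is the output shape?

Input shape: (5, 150, 9, 11)
Output shape: (5, 150, 1, 1)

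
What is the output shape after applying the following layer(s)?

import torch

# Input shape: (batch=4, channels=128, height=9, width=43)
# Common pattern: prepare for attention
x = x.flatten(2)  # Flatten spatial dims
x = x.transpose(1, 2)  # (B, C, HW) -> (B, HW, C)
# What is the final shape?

Input shape: (4, 128, 9, 43)
  -> after flatten(2): (4, 128, 387)
Output shape: (4, 387, 128)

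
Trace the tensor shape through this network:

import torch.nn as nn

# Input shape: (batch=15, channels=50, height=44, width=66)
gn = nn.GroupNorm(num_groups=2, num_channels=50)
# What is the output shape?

Input shape: (15, 50, 44, 66)
Output shape: (15, 50, 44, 66)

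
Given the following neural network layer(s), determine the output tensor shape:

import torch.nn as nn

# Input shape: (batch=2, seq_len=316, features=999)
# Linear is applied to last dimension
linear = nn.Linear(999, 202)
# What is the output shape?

Input shape: (2, 316, 999)
Output shape: (2, 316, 202)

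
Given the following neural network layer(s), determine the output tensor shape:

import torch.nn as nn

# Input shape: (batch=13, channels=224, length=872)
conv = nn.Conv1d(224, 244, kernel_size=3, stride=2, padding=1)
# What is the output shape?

Input shape: (13, 224, 872)
Output shape: (13, 244, 436)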